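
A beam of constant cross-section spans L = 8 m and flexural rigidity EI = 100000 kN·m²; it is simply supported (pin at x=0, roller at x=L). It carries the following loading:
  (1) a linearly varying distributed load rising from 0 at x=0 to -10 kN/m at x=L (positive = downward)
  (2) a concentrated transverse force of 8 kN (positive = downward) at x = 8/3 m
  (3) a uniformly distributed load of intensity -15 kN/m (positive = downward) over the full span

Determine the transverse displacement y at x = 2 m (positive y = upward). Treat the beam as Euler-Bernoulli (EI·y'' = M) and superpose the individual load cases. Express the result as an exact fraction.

y(2) = 56341/8100000 m

Load 1 — triangular load w₀=-10 kN/m (0→w₀ over full span):
  y_1 = -w₀x(7L⁴-10L²x²+3x⁴)/(360LEI) = -(-10)·2·(7·8⁴-10·8²·2²+3·2⁴)/(360·8·100000) = 109/60000 m
Load 2 — point force P=8 kN at a=8/3 m (b=L-a=16/3):
  y_2 = -Pbx(L²-b²-x²)/(6LEI)  [x≤a] = -8·(16/3)·2·(8²-(16/3)²-2²)/(6·8·100000) = -142/253125 m
Load 3 — uniform load w=-15 kN/m over full span:
  y_3 = -wx(L³-2Lx²+x³)/(24EI) = -(-15)·2·(8³-2·8·2²+2³)/(24·100000) = 57/10000 m
Superposition: y = Σ y_i = 56341/8100000 m ≈ 0.006956 m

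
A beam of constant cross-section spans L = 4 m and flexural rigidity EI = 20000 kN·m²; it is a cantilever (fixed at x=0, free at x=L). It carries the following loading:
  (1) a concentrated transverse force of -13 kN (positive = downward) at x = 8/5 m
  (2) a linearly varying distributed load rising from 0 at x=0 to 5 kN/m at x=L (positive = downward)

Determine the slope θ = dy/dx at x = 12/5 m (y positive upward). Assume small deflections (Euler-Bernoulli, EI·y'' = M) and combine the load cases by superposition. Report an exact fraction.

θ(12/5) = -317/312500 rad

Load 1 — point force P=-13 kN at a=8/5 m (b=L-a=12/5):
  θ_1 = -Pa²/(2EI)  [x>a] = -(-13)·(8/5)²/(2·20000) = 13/15625 rad
Load 2 — triangular load w₀=5 kN/m (0→w₀ over full span):
  θ_2 = (w₀Lx²/4-w₀L²x/3-w₀x⁴/(24L))/EI = (5·4·(12/5)²/4-5·4²·(12/5)/3-5·(12/5)⁴/(24·4))/20000 = -577/312500 rad
Superposition: θ = Σ θ_i = -317/312500 rad ≈ -0.001014 rad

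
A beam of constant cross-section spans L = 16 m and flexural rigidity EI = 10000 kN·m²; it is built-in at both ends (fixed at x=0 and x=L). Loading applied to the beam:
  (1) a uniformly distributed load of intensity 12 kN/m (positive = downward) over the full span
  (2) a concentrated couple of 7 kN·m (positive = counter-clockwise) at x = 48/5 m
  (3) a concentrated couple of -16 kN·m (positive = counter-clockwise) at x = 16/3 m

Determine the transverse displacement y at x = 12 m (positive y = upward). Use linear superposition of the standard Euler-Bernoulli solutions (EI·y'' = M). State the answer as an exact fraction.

y(12) = -664/5625 m

Load 1 — uniform load w=12 kN/m over full span:
  y_1 = -wx²(L-x)²/(24EI) = -12·12²·(16-12)²/(24·10000) = -72/625 m
Load 2 — applied couple M₀=7 kN·m at a=48/5 m (b=L-a=32/5):
  y_2 = (R_Ax³/6 - M_Ax²/2 - M₀(x-a)²/2)/EI  [x>a] with R_A=63/100, M_A=56/25 = ((63/100)·12³/6 - (56/25)·12²/2 - 7·(12-(48/5))²/2)/10000 = 0 m
Load 3 — applied couple M₀=-16 kN·m at a=16/3 m (b=L-a=32/3):
  y_3 = (R_Ax³/6 - M_Ax²/2 - M₀(x-a)²/2)/EI  [x>a] with R_A=-4/3, M_A=0 = ((-4/3)·12³/6 - 0·12²/2 - (-16)·(12-(16/3))²/2)/10000 = -16/5625 m
Superposition: y = Σ y_i = -664/5625 m ≈ -0.118044 m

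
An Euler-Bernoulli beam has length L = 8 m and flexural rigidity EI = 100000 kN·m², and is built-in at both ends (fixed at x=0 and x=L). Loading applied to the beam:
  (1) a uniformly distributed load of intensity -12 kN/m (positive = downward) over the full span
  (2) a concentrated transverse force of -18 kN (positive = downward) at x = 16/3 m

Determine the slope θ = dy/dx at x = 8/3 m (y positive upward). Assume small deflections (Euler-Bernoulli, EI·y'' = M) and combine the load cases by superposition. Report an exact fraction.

Load 1 — uniform load w=-12 kN/m over full span:
  θ_1 = -wx(L-x)(L-2x)/(12EI) = -(-12)·(8/3)·(8-(8/3))·(8-2·(8/3))/(12·100000) = 32/84375 rad
Load 2 — point force P=-18 kN at a=16/3 m (b=L-a=8/3):
  θ_2 = -Pb²x(2aL-(3a+b)x)/(2L³EI)  [x≤a] = -(-18)·(8/3)²·(8/3)·(2·(16/3)·8-(3·(16/3)+(8/3))·(8/3))/(2·8³·100000) = 2/16875 rad
Superposition: θ = Σ θ_i = 14/28125 rad ≈ 0.000498 rad

θ(8/3) = 14/28125 rad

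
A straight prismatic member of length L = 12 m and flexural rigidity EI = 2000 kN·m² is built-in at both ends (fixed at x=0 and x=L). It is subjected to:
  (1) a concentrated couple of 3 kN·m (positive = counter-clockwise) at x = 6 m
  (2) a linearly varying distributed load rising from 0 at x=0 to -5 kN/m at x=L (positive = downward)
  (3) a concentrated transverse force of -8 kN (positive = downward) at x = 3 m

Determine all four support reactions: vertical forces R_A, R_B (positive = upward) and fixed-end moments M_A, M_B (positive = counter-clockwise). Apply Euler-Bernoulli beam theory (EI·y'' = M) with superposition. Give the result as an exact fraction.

Load 1 — applied couple M₀=3 kN·m at a=6 m (b=L-a=6):
  R_A = 6M₀ab/L³ = 6·3·6·6/12³ = 3/8 kN
  M_A = M₀b(2a-b)/L² = 3·6·(2·6-6)/12² = 3/4 kN·m
  R_B = -6M₀ab/L³ = -6·3·6·6/12³ = -3/8 kN
  M_B = M₀a(2b-a)/L² = 3·6·(2·6-6)/12² = 3/4 kN·m
Load 2 — triangular load w₀=-5 kN/m (0→w₀ over full span):
  R_A = 3w₀L/20 = 3·(-5)·12/20 = -9 kN
  M_A = w₀L²/30 = (-5)·12²/30 = -24 kN·m
  R_B = 7w₀L/20 = 7·(-5)·12/20 = -21 kN
  M_B = -w₀L²/20 = -(-5)·12²/20 = 36 kN·m
Load 3 — point force P=-8 kN at a=3 m (b=L-a=9):
  R_A = Pb²(3a+b)/L³ = (-8)·9²·(3·3+9)/12³ = -27/4 kN
  M_A = Pab²/L² = (-8)·3·9²/12² = -27/2 kN·m
  R_B = Pa²(a+3b)/L³ = (-8)·3²·(3+3·9)/12³ = -5/4 kN
  M_B = -Pa²b/L² = -(-8)·3²·9/12² = 9/2 kN·m
Superposition: R_A = -123/8 kN, M_A = -147/4 kN·m, R_B = -181/8 kN, M_B = 165/4 kN·m

R_A = -123/8 kN, M_A = -147/4 kN·m, R_B = -181/8 kN, M_B = 165/4 kN·m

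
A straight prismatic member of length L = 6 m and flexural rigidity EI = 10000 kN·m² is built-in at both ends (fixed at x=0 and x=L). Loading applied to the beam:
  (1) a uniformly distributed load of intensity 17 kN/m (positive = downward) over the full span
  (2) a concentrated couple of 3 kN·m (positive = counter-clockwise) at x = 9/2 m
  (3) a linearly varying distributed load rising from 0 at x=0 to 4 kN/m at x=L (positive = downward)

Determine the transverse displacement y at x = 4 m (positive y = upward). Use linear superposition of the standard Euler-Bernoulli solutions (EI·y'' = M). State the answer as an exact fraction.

Load 1 — uniform load w=17 kN/m over full span:
  y_1 = -wx²(L-x)²/(24EI) = -17·4²·(6-4)²/(24·10000) = -17/3750 m
Load 2 — applied couple M₀=3 kN·m at a=9/2 m (b=L-a=3/2):
  y_2 = (R_Ax³/6 - M_Ax²/2)/EI  [x≤a] with R_A=9/16, M_A=15/16 = ((9/16)·4³/6 - (15/16)·4²/2)/10000 = -3/20000 m
Load 3 — triangular load w₀=4 kN/m (0→w₀ over full span):
  y_3 = -w₀x²(L-x)²(x+2L)/(120LEI) = -4·4²·(6-4)²·(4+2·6)/(120·6·10000) = -16/28125 m
Superposition: y = Σ y_i = -4727/900000 m ≈ -0.005252 m

y(4) = -4727/900000 m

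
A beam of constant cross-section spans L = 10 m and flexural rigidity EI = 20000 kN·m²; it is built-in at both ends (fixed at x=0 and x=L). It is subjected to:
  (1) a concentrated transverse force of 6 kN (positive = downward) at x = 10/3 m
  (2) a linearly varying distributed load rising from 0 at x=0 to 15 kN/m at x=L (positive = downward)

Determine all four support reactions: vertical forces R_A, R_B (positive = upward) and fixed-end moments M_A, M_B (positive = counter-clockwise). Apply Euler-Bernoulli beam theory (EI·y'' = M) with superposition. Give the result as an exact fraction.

R_A = 485/18 kN, M_A = 530/9 kN·m, R_B = 973/18 kN, M_B = -715/9 kN·m

Load 1 — point force P=6 kN at a=10/3 m (b=L-a=20/3):
  R_A = Pb²(3a+b)/L³ = 6·(20/3)²·(3·(10/3)+(20/3))/10³ = 40/9 kN
  M_A = Pab²/L² = 6·(10/3)·(20/3)²/10² = 80/9 kN·m
  R_B = Pa²(a+3b)/L³ = 6·(10/3)²·((10/3)+3·(20/3))/10³ = 14/9 kN
  M_B = -Pa²b/L² = -6·(10/3)²·(20/3)/10² = -40/9 kN·m
Load 2 — triangular load w₀=15 kN/m (0→w₀ over full span):
  R_A = 3w₀L/20 = 3·15·10/20 = 45/2 kN
  M_A = w₀L²/30 = 15·10²/30 = 50 kN·m
  R_B = 7w₀L/20 = 7·15·10/20 = 105/2 kN
  M_B = -w₀L²/20 = -15·10²/20 = -75 kN·m
Superposition: R_A = 485/18 kN, M_A = 530/9 kN·m, R_B = 973/18 kN, M_B = -715/9 kN·m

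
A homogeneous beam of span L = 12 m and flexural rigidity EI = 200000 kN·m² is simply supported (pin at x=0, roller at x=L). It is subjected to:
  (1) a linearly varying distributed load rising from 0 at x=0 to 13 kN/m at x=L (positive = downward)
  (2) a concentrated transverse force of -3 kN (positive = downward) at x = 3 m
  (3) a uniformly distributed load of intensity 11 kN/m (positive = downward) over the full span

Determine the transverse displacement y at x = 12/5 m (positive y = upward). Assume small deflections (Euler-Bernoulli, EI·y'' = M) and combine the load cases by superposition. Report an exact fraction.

y(12/5) = -84423789/6250000000 m

Load 1 — triangular load w₀=13 kN/m (0→w₀ over full span):
  y_1 = -w₀x(7L⁴-10L²x²+3x⁴)/(360LEI) = -13·(12/5)·(7·12⁴-10·12²·(12/5)²+3·(12/5)⁴)/(360·12·200000) = -241488/48828125 m
Load 2 — point force P=-3 kN at a=3 m (b=L-a=9):
  y_2 = -Pbx(L²-b²-x²)/(6LEI)  [x≤a] = -(-3)·9·(12/5)·(12²-9²-(12/5)²)/(6·12·200000) = 12879/50000000 m
Load 3 — uniform load w=11 kN/m over full span:
  y_3 = -wx(L³-2Lx²+x³)/(24EI) = -11·(12/5)·(12³-2·12·(12/5)²+(12/5)³)/(24·200000) = -17226/1953125 m
Superposition: y = Σ y_i = -84423789/6250000000 m ≈ -0.013508 m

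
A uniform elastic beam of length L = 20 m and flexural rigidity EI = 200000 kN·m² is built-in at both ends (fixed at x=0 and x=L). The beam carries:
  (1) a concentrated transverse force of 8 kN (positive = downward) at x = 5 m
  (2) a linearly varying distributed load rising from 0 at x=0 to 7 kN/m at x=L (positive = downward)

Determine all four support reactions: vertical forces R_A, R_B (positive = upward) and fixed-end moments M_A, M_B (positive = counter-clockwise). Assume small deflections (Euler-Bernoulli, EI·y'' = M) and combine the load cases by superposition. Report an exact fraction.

R_A = 111/4 kN, M_A = 695/6 kN·m, R_B = 201/4 kN, M_B = -295/2 kN·m

Load 1 — point force P=8 kN at a=5 m (b=L-a=15):
  R_A = Pb²(3a+b)/L³ = 8·15²·(3·5+15)/20³ = 27/4 kN
  M_A = Pab²/L² = 8·5·15²/20² = 45/2 kN·m
  R_B = Pa²(a+3b)/L³ = 8·5²·(5+3·15)/20³ = 5/4 kN
  M_B = -Pa²b/L² = -8·5²·15/20² = -15/2 kN·m
Load 2 — triangular load w₀=7 kN/m (0→w₀ over full span):
  R_A = 3w₀L/20 = 3·7·20/20 = 21 kN
  M_A = w₀L²/30 = 7·20²/30 = 280/3 kN·m
  R_B = 7w₀L/20 = 7·7·20/20 = 49 kN
  M_B = -w₀L²/20 = -7·20²/20 = -140 kN·m
Superposition: R_A = 111/4 kN, M_A = 695/6 kN·m, R_B = 201/4 kN, M_B = -295/2 kN·m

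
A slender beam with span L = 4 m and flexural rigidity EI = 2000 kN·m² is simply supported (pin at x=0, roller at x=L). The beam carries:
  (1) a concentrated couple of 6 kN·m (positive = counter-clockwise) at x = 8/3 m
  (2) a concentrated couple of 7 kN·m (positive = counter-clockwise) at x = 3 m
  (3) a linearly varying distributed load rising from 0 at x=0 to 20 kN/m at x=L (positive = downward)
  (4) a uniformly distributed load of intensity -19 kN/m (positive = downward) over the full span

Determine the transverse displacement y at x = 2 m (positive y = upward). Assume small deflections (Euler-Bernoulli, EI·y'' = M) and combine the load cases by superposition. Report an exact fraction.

y(2) = 257/24000 m

Load 1 — applied couple M₀=6 kN·m at a=8/3 m (b=L-a=4/3):
  y_1 = (M₀x³/(6L)+C₁x)/EI  [x≤a] with C₁=M₀(3b²-L²)/(6L)=-8/3 = (6·2³/(6·4)+(-8/3)·2)/2000 = -1/600 m
Load 2 — applied couple M₀=7 kN·m at a=3 m (b=L-a=1):
  y_2 = (M₀x³/(6L)+C₁x)/EI  [x≤a] with C₁=M₀(3b²-L²)/(6L)=-91/24 = (7·2³/(6·4)+(-91/24)·2)/2000 = -21/8000 m
Load 3 — triangular load w₀=20 kN/m (0→w₀ over full span):
  y_3 = -w₀x(7L⁴-10L²x²+3x⁴)/(360LEI) = -20·2·(7·4⁴-10·4²·2²+3·2⁴)/(360·4·2000) = -1/60 m
Load 4 — uniform load w=-19 kN/m over full span:
  y_4 = -wx(L³-2Lx²+x³)/(24EI) = -(-19)·2·(4³-2·4·2²+2³)/(24·2000) = 19/600 m
Superposition: y = Σ y_i = 257/24000 m ≈ 0.010708 m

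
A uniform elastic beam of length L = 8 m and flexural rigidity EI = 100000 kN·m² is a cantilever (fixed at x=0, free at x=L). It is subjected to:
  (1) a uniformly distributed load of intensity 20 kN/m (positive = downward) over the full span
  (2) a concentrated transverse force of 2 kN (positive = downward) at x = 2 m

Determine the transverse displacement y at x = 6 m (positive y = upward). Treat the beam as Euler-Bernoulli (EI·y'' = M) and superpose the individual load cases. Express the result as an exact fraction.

y(6) = -2573/37500 m

Load 1 — uniform load w=20 kN/m over full span:
  y_1 = -wx²(x²-4Lx+6L²)/(24EI) = -20·6²·(6²-4·8·6+6·8²)/(24·100000) = -171/2500 m
Load 2 — point force P=2 kN at a=2 m (b=L-a=6):
  y_2 = -Pa²(3x-a)/(6EI)  [x>a] = -2·2²·(3·6-2)/(6·100000) = -2/9375 m
Superposition: y = Σ y_i = -2573/37500 m ≈ -0.068613 m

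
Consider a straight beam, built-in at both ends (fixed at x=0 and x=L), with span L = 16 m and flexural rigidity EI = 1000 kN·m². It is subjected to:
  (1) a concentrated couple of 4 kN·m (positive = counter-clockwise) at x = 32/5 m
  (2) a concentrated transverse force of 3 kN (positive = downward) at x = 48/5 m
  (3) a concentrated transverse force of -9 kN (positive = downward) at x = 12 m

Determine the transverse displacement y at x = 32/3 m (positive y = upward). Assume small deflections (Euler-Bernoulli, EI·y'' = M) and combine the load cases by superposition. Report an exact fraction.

Load 1 — applied couple M₀=4 kN·m at a=32/5 m (b=L-a=48/5):
  y_1 = (R_Ax³/6 - M_Ax²/2 - M₀(x-a)²/2)/EI  [x>a] with R_A=9/25, M_A=12/25 = ((9/25)·(32/3)³/6 - (12/25)·(32/3)²/2 - 4·((32/3)-(32/5))²/2)/1000 = 256/28125 m
Load 2 — point force P=3 kN at a=48/5 m (b=L-a=32/5):
  y_2 = -Pa²(L-x)²(3bL-(3b+a)(L-x))/(6L³EI)  [x>a] = -3·(48/5)²·(16-(32/3))²·(3·(32/5)·16-(3·(32/5)+(48/5))·(16-(32/3)))/(6·16³·1000) = -768/15625 m
Load 3 — point force P=-9 kN at a=12 m (b=L-a=4):
  y_3 = -Pb²x²(3aL-(3a+b)x)/(6L³EI)  [x≤a] = -(-9)·4²·(32/3)²·(3·12·16-(3·12+4)·(32/3))/(6·16³·1000) = 112/1125 m
Superposition: y = Σ y_i = 8368/140625 m ≈ 0.059506 m

y(32/3) = 8368/140625 m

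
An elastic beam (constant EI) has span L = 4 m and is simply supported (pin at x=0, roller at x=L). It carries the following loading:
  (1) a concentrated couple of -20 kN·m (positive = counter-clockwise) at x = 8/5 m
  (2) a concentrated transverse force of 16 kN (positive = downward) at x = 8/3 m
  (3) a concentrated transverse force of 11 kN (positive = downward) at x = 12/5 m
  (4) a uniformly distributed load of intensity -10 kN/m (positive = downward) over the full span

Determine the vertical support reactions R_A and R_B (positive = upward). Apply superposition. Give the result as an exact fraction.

R_A = -229/15 kN, R_B = 34/15 kN

Load 1 — applied couple M₀=-20 kN·m at a=8/5 m (b=L-a=12/5):
  R_A = M₀/L = (-20)/4 = -5 kN
  R_B = -M₀/L = -(-20)/4 = 5 kN
Load 2 — point force P=16 kN at a=8/3 m (b=L-a=4/3):
  R_A = Pb/L = 16·(4/3)/4 = 16/3 kN
  R_B = Pa/L = 16·(8/3)/4 = 32/3 kN
Load 3 — point force P=11 kN at a=12/5 m (b=L-a=8/5):
  R_A = Pb/L = 11·(8/5)/4 = 22/5 kN
  R_B = Pa/L = 11·(12/5)/4 = 33/5 kN
Load 4 — uniform load w=-10 kN/m over full span:
  R_A = wL/2 = (-10)·4/2 = -20 kN
  R_B = wL/2 = (-10)·4/2 = -20 kN
Superposition: R_A = -229/15 kN, R_B = 34/15 kN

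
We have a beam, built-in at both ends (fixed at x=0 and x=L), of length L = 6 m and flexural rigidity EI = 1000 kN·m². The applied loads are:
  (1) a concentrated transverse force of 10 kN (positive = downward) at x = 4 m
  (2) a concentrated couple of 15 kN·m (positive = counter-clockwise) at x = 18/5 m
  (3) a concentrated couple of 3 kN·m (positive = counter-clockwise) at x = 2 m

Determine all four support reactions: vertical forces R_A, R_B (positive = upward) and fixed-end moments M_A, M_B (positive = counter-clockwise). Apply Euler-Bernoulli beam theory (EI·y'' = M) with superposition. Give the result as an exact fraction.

R_A = 926/135 kN, M_A = 416/45 kN·m, R_B = 424/135 kN, M_B = -274/45 kN·m

Load 1 — point force P=10 kN at a=4 m (b=L-a=2):
  R_A = Pb²(3a+b)/L³ = 10·2²·(3·4+2)/6³ = 70/27 kN
  M_A = Pab²/L² = 10·4·2²/6² = 40/9 kN·m
  R_B = Pa²(a+3b)/L³ = 10·4²·(4+3·2)/6³ = 200/27 kN
  M_B = -Pa²b/L² = -10·4²·2/6² = -80/9 kN·m
Load 2 — applied couple M₀=15 kN·m at a=18/5 m (b=L-a=12/5):
  R_A = 6M₀ab/L³ = 6·15·(18/5)·(12/5)/6³ = 18/5 kN
  M_A = M₀b(2a-b)/L² = 15·(12/5)·(2·(18/5)-(12/5))/6² = 24/5 kN·m
  R_B = -6M₀ab/L³ = -6·15·(18/5)·(12/5)/6³ = -18/5 kN
  M_B = M₀a(2b-a)/L² = 15·(18/5)·(2·(12/5)-(18/5))/6² = 9/5 kN·m
Load 3 — applied couple M₀=3 kN·m at a=2 m (b=L-a=4):
  R_A = 6M₀ab/L³ = 6·3·2·4/6³ = 2/3 kN
  M_A = M₀b(2a-b)/L² = 3·4·(2·2-4)/6² = 0 kN·m
  R_B = -6M₀ab/L³ = -6·3·2·4/6³ = -2/3 kN
  M_B = M₀a(2b-a)/L² = 3·2·(2·4-2)/6² = 1 kN·m
Superposition: R_A = 926/135 kN, M_A = 416/45 kN·m, R_B = 424/135 kN, M_B = -274/45 kN·m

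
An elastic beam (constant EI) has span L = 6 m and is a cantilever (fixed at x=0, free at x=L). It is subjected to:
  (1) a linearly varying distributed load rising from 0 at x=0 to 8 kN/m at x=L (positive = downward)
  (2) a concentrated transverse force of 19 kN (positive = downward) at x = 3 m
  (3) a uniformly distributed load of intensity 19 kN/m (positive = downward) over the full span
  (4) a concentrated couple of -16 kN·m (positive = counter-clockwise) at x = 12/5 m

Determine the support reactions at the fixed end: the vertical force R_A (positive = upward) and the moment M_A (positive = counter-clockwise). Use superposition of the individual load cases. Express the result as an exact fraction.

Load 1 — triangular load w₀=8 kN/m (0→w₀ over full span):
  R_A = w₀L/2 = 8·6/2 = 24 kN
  M_A = w₀L²/3 = 8·6²/3 = 96 kN·m
Load 2 — point force P=19 kN at a=3 m (b=L-a=3):
  R_A = P = 19 kN
  M_A = Pa = 19·3 = 57 kN·m
Load 3 — uniform load w=19 kN/m over full span:
  R_A = wL = 19·6 = 114 kN
  M_A = wL²/2 = 19·6²/2 = 342 kN·m
Load 4 — applied couple M₀=-16 kN·m at a=12/5 m (b=L-a=18/5):
  R_A = 0 kN
  M_A = -M₀ = -(-16) = 16 kN·m
Superposition: R_A = 157 kN, M_A = 511 kN·m

R_A = 157 kN, M_A = 511 kN·m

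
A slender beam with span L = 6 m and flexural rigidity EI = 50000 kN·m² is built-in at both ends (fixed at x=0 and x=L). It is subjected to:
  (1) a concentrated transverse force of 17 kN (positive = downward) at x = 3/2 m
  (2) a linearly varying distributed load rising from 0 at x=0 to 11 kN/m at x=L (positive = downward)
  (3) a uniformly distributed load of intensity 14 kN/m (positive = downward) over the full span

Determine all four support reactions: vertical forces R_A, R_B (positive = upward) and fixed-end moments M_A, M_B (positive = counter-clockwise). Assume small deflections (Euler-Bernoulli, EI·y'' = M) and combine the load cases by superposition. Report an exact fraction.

Load 1 — point force P=17 kN at a=3/2 m (b=L-a=9/2):
  R_A = Pb²(3a+b)/L³ = 17·(9/2)²·(3·(3/2)+(9/2))/6³ = 459/32 kN
  M_A = Pab²/L² = 17·(3/2)·(9/2)²/6² = 459/32 kN·m
  R_B = Pa²(a+3b)/L³ = 17·(3/2)²·((3/2)+3·(9/2))/6³ = 85/32 kN
  M_B = -Pa²b/L² = -17·(3/2)²·(9/2)/6² = -153/32 kN·m
Load 2 — triangular load w₀=11 kN/m (0→w₀ over full span):
  R_A = 3w₀L/20 = 3·11·6/20 = 99/10 kN
  M_A = w₀L²/30 = 11·6²/30 = 66/5 kN·m
  R_B = 7w₀L/20 = 7·11·6/20 = 231/10 kN
  M_B = -w₀L²/20 = -11·6²/20 = -99/5 kN·m
Load 3 — uniform load w=14 kN/m over full span:
  R_A = wL/2 = 14·6/2 = 42 kN
  M_A = wL²/12 = 14·6²/12 = 42 kN·m
  R_B = wL/2 = 14·6/2 = 42 kN
  M_B = -wL²/12 = -14·6²/12 = -42 kN·m
Superposition: R_A = 10599/160 kN, M_A = 11127/160 kN·m, R_B = 10841/160 kN, M_B = -10653/160 kN·m

R_A = 10599/160 kN, M_A = 11127/160 kN·m, R_B = 10841/160 kN, M_B = -10653/160 kN·m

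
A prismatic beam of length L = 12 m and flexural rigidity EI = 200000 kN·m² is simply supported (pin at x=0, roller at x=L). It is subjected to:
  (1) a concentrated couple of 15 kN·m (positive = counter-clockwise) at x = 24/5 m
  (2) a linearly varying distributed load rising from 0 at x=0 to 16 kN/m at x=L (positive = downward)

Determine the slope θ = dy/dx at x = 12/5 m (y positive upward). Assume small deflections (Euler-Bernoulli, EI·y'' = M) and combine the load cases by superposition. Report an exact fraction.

θ(12/5) = -137901/62500000 rad

Load 1 — applied couple M₀=15 kN·m at a=24/5 m (b=L-a=36/5):
  θ_1 = (M₀x²/(2L)+C₁)/EI  [x≤a] with C₁=M₀(3b²-L²)/(6L)=12/5 = (15·(12/5)²/(2·12)+(12/5))/200000 = 3/100000 rad
Load 2 — triangular load w₀=16 kN/m (0→w₀ over full span):
  θ_2 = -w₀(7L⁴-30L²x²+15x⁴)/(360LEI) = -16·(7·12⁴-30·12²·(12/5)²+15·(12/5)⁴)/(360·12·200000) = -4368/1953125 rad
Superposition: θ = Σ θ_i = -137901/62500000 rad ≈ -0.002206 rad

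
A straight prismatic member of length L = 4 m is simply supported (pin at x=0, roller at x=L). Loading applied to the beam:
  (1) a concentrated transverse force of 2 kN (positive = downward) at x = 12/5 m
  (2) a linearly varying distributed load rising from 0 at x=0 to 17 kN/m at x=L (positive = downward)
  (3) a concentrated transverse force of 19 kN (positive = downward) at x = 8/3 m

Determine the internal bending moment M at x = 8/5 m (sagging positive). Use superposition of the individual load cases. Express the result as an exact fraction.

M(8/5) = 9992/375 kN·m

Load 1 — point force P=2 kN at a=12/5 m (b=L-a=8/5):
  M_1 = Pbx/L  [x≤a] = 2·(8/5)·(8/5)/4 = 32/25 kN·m
Load 2 — triangular load w₀=17 kN/m (0→w₀ over full span):
  M_2 = w₀Lx/6 - w₀x³/(6L) = 17·4·(8/5)/6 - 17·(8/5)³/(6·4) = 1904/125 kN·m
Load 3 — point force P=19 kN at a=8/3 m (b=L-a=4/3):
  M_3 = Pbx/L  [x≤a] = 19·(4/3)·(8/5)/4 = 152/15 kN·m
Superposition: M = Σ M_i = 9992/375 kN·m ≈ 26.645333 kN·m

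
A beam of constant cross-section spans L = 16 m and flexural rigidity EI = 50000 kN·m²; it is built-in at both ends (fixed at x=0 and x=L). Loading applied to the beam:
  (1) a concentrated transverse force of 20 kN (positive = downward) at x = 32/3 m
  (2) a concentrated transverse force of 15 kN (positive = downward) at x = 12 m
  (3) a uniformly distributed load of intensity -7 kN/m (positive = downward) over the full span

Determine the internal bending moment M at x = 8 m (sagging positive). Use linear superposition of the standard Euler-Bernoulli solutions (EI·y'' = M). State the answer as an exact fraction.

M(8) = -889/18 kN·m

Load 1 — point force P=20 kN at a=32/3 m (b=L-a=16/3):
  M_1 = Pb²(3a+b)x/L³ - Pab²/L²  [x≤a] = 20·(16/3)²·(3·(32/3)+(16/3))·8/16³ - 20·(32/3)·(16/3)²/16² = 160/9 kN·m
Load 2 — point force P=15 kN at a=12 m (b=L-a=4):
  M_2 = Pb²(3a+b)x/L³ - Pab²/L²  [x≤a] = 15·4²·(3·12+4)·8/16³ - 15·12·4²/16² = 15/2 kN·m
Load 3 — uniform load w=-7 kN/m over full span:
  M_3 = wLx/2 - wL²/12 - wx²/2 = (-7)·16·8/2 - (-7)·16²/12 - (-7)·8²/2 = -224/3 kN·m
Superposition: M = Σ M_i = -889/18 kN·m ≈ -49.388889 kN·m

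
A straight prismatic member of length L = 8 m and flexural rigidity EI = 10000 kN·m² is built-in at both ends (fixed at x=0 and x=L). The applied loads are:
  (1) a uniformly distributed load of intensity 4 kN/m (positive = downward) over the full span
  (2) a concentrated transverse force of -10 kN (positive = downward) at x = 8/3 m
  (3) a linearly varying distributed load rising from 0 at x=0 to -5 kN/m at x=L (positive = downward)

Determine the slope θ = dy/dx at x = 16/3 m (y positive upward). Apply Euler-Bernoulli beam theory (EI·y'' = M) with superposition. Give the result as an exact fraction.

Load 1 — uniform load w=4 kN/m over full span:
  θ_1 = -wx(L-x)(L-2x)/(12EI) = -4·(16/3)·(8-(16/3))·(8-2·(16/3))/(12·10000) = 64/50625 rad
Load 2 — point force P=-10 kN at a=8/3 m (b=L-a=16/3):
  θ_2 = Pa²(L-x)(2bL-(3b+a)(L-x))/(2L³EI)  [x>a] = (-10)·(8/3)²·(8-(16/3))·(2·(16/3)·8-(3·(16/3)+(8/3))·(8-(16/3)))/(2·8³·10000) = -4/6075 rad
Load 3 — triangular load w₀=-5 kN/m (0→w₀ over full span):
  θ_3 = -w₀(2x(L-x)(L-2x)(x+2L)+x²(L-x)²)/(120LEI) = -(-5)·(2·(16/3)·(8-(16/3))·(8-2·(16/3))·((16/3)+2·8)+(16/3)²·(8-(16/3))²)/(120·8·10000) = -112/151875 rad
Superposition: θ = Σ θ_i = -4/30375 rad ≈ -0.000132 rad

θ(16/3) = -4/30375 rad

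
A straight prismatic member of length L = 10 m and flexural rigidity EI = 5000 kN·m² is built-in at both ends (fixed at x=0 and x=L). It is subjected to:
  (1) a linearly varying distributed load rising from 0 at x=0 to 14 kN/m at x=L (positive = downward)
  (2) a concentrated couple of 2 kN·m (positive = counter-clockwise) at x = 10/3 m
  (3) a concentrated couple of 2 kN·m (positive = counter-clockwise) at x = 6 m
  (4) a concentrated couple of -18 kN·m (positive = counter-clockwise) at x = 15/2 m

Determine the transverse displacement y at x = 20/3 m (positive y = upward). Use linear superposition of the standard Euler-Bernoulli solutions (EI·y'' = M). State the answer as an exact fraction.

y(20/3) = -92599/3645000 m

Load 1 — triangular load w₀=14 kN/m (0→w₀ over full span):
  y_1 = -w₀x²(L-x)²(x+2L)/(120LEI) = -14·(20/3)²·(10-(20/3))²·((20/3)+2·10)/(120·10·5000) = -112/3645 m
Load 2 — applied couple M₀=2 kN·m at a=10/3 m (b=L-a=20/3):
  y_2 = (R_Ax³/6 - M_Ax²/2 - M₀(x-a)²/2)/EI  [x>a] with R_A=4/15, M_A=0 = ((4/15)·(20/3)³/6 - 0·(20/3)²/2 - 2·((20/3)-(10/3))²/2)/5000 = 1/2430 m
Load 3 — applied couple M₀=2 kN·m at a=6 m (b=L-a=4):
  y_3 = (R_Ax³/6 - M_Ax²/2 - M₀(x-a)²/2)/EI  [x>a] with R_A=36/125, M_A=16/25 = ((36/125)·(20/3)³/6 - (16/25)·(20/3)²/2 - 2·((20/3)-6)²/2)/5000 = -1/11250 m
Load 4 — applied couple M₀=-18 kN·m at a=15/2 m (b=L-a=5/2):
  y_4 = (R_Ax³/6 - M_Ax²/2)/EI  [x≤a] with R_A=-81/40, M_A=-45/8 = ((-81/40)·(20/3)³/6 - (-45/8)·(20/3)²/2)/5000 = 1/200 m
Superposition: y = Σ y_i = -92599/3645000 m ≈ -0.025404 m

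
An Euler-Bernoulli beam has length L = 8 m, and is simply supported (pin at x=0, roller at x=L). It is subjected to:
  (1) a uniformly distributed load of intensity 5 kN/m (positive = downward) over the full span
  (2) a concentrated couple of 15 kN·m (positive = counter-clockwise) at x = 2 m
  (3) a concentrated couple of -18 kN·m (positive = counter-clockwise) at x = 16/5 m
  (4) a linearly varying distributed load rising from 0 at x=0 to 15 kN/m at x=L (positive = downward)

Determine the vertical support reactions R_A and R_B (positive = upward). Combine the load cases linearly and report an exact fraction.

R_A = 317/8 kN, R_B = 483/8 kN

Load 1 — uniform load w=5 kN/m over full span:
  R_A = wL/2 = 5·8/2 = 20 kN
  R_B = wL/2 = 5·8/2 = 20 kN
Load 2 — applied couple M₀=15 kN·m at a=2 m (b=L-a=6):
  R_A = M₀/L = 15/8 kN
  R_B = -M₀/L = -15/8 kN
Load 3 — applied couple M₀=-18 kN·m at a=16/5 m (b=L-a=24/5):
  R_A = M₀/L = (-18)/8 = -9/4 kN
  R_B = -M₀/L = -(-18)/8 = 9/4 kN
Load 4 — triangular load w₀=15 kN/m (0→w₀ over full span):
  R_A = w₀L/6 = 15·8/6 = 20 kN
  R_B = w₀L/3 = 15·8/3 = 40 kN
Superposition: R_A = 317/8 kN, R_B = 483/8 kN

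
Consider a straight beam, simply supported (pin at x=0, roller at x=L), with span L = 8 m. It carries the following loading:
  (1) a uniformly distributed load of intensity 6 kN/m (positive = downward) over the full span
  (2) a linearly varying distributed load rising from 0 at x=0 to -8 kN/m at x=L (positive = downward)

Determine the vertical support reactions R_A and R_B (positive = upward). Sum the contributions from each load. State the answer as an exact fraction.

Load 1 — uniform load w=6 kN/m over full span:
  R_A = wL/2 = 6·8/2 = 24 kN
  R_B = wL/2 = 6·8/2 = 24 kN
Load 2 — triangular load w₀=-8 kN/m (0→w₀ over full span):
  R_A = w₀L/6 = (-8)·8/6 = -32/3 kN
  R_B = w₀L/3 = (-8)·8/3 = -64/3 kN
Superposition: R_A = 40/3 kN, R_B = 8/3 kN

R_A = 40/3 kN, R_B = 8/3 kN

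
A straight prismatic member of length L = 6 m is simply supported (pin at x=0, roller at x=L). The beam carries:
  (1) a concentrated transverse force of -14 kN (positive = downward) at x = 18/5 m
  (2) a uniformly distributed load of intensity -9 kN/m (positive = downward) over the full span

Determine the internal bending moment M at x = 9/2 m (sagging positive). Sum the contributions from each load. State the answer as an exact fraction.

M(9/2) = -1719/40 kN·m

Load 1 — point force P=-14 kN at a=18/5 m (b=L-a=12/5):
  M_1 = Pa(L-x)/L  [x>a] = (-14)·(18/5)·(6-(9/2))/6 = -63/5 kN·m
Load 2 — uniform load w=-9 kN/m over full span:
  M_2 = wx(L-x)/2 = (-9)·(9/2)·(6-(9/2))/2 = -243/8 kN·m
Superposition: M = Σ M_i = -1719/40 kN·m ≈ -42.975000 kN·m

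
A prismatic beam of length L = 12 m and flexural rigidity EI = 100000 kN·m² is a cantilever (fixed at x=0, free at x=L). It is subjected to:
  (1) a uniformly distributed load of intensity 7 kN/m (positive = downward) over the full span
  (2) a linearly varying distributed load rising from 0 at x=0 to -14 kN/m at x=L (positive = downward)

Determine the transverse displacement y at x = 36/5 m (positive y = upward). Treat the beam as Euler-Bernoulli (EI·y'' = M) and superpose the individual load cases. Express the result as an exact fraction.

Load 1 — uniform load w=7 kN/m over full span:
  y_1 = -wx²(x²-4Lx+6L²)/(24EI) = -7·(36/5)²·((36/5)²-4·12·(36/5)+6·12²)/(24·100000) = -168399/1953125 m
Load 2 — triangular load w₀=-14 kN/m (0→w₀ over full span):
  y_2 = (w₀Lx³/12-w₀L²x²/6-w₀x⁵/(120L))/EI = ((-14)·12·(36/5)³/12-(-14)·12²·(36/5)²/6-(-14)·(36/5)⁵/(120·12))/100000 = 6045354/48828125 m
Superposition: y = Σ y_i = 1835379/48828125 m ≈ 0.037589 m

y(36/5) = 1835379/48828125 m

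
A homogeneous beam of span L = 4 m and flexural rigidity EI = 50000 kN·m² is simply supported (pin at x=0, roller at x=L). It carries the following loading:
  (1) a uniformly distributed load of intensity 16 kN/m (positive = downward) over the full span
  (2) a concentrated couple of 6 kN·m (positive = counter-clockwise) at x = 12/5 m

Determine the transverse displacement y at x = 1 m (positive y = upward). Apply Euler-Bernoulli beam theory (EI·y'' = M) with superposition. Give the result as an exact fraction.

Load 1 — uniform load w=16 kN/m over full span:
  y_1 = -wx(L³-2Lx²+x³)/(24EI) = -16·1·(4³-2·4·1²+1³)/(24·50000) = -19/25000 m
Load 2 — applied couple M₀=6 kN·m at a=12/5 m (b=L-a=8/5):
  y_2 = (M₀x³/(6L)+C₁x)/EI  [x≤a] with C₁=M₀(3b²-L²)/(6L)=-52/25 = (6·1³/(6·4)+(-52/25)·1)/50000 = -183/5000000 m
Superposition: y = Σ y_i = -3983/5000000 m ≈ -0.000797 m

y(1) = -3983/5000000 m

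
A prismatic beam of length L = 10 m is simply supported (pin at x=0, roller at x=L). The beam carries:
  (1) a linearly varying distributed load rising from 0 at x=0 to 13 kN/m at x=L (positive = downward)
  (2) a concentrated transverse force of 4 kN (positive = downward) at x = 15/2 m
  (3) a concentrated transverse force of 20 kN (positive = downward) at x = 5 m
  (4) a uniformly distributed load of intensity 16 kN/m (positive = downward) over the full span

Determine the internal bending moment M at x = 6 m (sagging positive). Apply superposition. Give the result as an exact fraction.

Load 1 — triangular load w₀=13 kN/m (0→w₀ over full span):
  M_1 = w₀Lx/6 - w₀x³/(6L) = 13·10·6/6 - 13·6³/(6·10) = 416/5 kN·m
Load 2 — point force P=4 kN at a=15/2 m (b=L-a=5/2):
  M_2 = Pbx/L  [x≤a] = 4·(5/2)·6/10 = 6 kN·m
Load 3 — point force P=20 kN at a=5 m (b=L-a=5):
  M_3 = Pa(L-x)/L  [x>a] = 20·5·(10-6)/10 = 40 kN·m
Load 4 — uniform load w=16 kN/m over full span:
  M_4 = wx(L-x)/2 = 16·6·(10-6)/2 = 192 kN·m
Superposition: M = Σ M_i = 1606/5 kN·m ≈ 321.200000 kN·m

M(6) = 1606/5 kN·m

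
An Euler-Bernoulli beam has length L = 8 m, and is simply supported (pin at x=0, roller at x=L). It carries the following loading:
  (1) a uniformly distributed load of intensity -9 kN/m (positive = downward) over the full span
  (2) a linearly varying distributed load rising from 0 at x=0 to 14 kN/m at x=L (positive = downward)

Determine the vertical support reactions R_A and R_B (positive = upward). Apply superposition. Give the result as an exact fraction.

R_A = -52/3 kN, R_B = 4/3 kN

Load 1 — uniform load w=-9 kN/m over full span:
  R_A = wL/2 = (-9)·8/2 = -36 kN
  R_B = wL/2 = (-9)·8/2 = -36 kN
Load 2 — triangular load w₀=14 kN/m (0→w₀ over full span):
  R_A = w₀L/6 = 14·8/6 = 56/3 kN
  R_B = w₀L/3 = 14·8/3 = 112/3 kN
Superposition: R_A = -52/3 kN, R_B = 4/3 kN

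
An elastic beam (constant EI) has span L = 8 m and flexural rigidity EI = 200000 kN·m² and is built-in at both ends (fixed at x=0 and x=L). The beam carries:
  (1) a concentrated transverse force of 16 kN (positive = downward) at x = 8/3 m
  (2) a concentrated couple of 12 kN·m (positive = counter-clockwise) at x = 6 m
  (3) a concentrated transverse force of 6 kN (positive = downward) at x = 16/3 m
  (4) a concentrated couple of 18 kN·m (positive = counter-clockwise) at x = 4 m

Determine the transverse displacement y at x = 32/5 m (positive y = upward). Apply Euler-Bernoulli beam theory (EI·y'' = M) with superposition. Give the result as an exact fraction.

Load 1 — point force P=16 kN at a=8/3 m (b=L-a=16/3):
  y_1 = -Pa²(L-x)²(3bL-(3b+a)(L-x))/(6L³EI)  [x>a] = -16·(8/3)²·(8-(32/5))²·(3·(16/3)·8-(3·(16/3)+(8/3))·(8-(32/5)))/(6·8³·200000) = -1472/31640625 m
Load 2 — applied couple M₀=12 kN·m at a=6 m (b=L-a=2):
  y_2 = (R_Ax³/6 - M_Ax²/2 - M₀(x-a)²/2)/EI  [x>a] with R_A=27/16, M_A=15/4 = ((27/16)·(32/5)³/6 - (15/4)·(32/5)²/2 - 12·((32/5)-6)²/2)/200000 = -63/3125000 m
Load 3 — point force P=6 kN at a=16/3 m (b=L-a=8/3):
  y_3 = -Pa²(L-x)²(3bL-(3b+a)(L-x))/(6L³EI)  [x>a] = -6·(16/3)²·(8-(32/5))²·(3·(8/3)·8-(3·(8/3)+(16/3))·(8-(32/5)))/(6·8³·200000) = -64/2109375 m
Load 4 — applied couple M₀=18 kN·m at a=4 m (b=L-a=4):
  y_4 = (R_Ax³/6 - M_Ax²/2 - M₀(x-a)²/2)/EI  [x>a] with R_A=27/8, M_A=9/2 = ((27/8)·(32/5)³/6 - (9/2)·(32/5)²/2 - 18·((32/5)-4)²/2)/200000 = 27/1562500 m
Superposition: y = Σ y_i = -4037/50625000 m ≈ -0.000080 m

y(32/5) = -4037/50625000 m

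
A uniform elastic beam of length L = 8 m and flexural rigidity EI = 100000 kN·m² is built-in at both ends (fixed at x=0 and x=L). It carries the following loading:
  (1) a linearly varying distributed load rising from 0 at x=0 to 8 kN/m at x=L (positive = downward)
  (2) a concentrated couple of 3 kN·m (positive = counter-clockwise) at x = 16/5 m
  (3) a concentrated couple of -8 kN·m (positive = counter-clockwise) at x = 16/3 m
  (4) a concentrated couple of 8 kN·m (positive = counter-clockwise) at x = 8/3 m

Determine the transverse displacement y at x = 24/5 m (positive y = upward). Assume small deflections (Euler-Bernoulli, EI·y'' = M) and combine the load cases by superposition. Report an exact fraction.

Load 1 — triangular load w₀=8 kN/m (0→w₀ over full span):
  y_1 = -w₀x²(L-x)²(x+2L)/(120LEI) = -8·(24/5)²·(8-(24/5))²·((24/5)+2·8)/(120·8·100000) = -19968/48828125 m
Load 2 — applied couple M₀=3 kN·m at a=16/5 m (b=L-a=24/5):
  y_2 = (R_Ax³/6 - M_Ax²/2 - M₀(x-a)²/2)/EI  [x>a] with R_A=27/50, M_A=9/25 = ((27/50)·(24/5)³/6 - (9/25)·(24/5)²/2 - 3·((24/5)-(16/5))²/2)/100000 = 192/9765625 m
Load 3 — applied couple M₀=-8 kN·m at a=16/3 m (b=L-a=8/3):
  y_3 = (R_Ax³/6 - M_Ax²/2)/EI  [x≤a] with R_A=-4/3, M_A=-8/3 = ((-4/3)·(24/5)³/6 - (-8/3)·(24/5)²/2)/100000 = 24/390625 m
Load 4 — applied couple M₀=8 kN·m at a=8/3 m (b=L-a=16/3):
  y_4 = (R_Ax³/6 - M_Ax²/2 - M₀(x-a)²/2)/EI  [x>a] with R_A=4/3, M_A=0 = ((4/3)·(24/5)³/6 - 0·(24/5)²/2 - 8·((24/5)-(8/3))²/2)/100000 = 224/3515625 m
Superposition: y = Σ y_i = -116072/439453125 m ≈ -0.000264 m

y(24/5) = -116072/439453125 m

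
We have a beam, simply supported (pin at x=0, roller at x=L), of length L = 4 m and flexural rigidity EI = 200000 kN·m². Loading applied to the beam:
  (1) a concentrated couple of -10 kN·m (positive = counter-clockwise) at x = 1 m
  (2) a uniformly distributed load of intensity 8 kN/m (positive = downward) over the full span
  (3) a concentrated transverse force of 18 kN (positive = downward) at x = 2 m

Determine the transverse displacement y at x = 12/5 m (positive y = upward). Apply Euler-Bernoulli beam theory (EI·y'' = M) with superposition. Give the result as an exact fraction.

y(12/5) = -17191/62500000 m

Load 1 — applied couple M₀=-10 kN·m at a=1 m (b=L-a=3):
  y_1 = (M₀x³/(6L)-M₀(x-a)²/2+C₁x)/EI  [x>a] with C₁=M₀(3b²-L²)/(6L)=-55/12 = ((-10)·(12/5)³/(6·4)-(-10)·((12/5)-1)²/2+(-55/12)·(12/5))/200000 = -87/2500000 m
Load 2 — uniform load w=8 kN/m over full span:
  y_2 = -wx(L³-2Lx²+x³)/(24EI) = -8·(12/5)·(4³-2·4·(12/5)²+(12/5)³)/(24·200000) = -248/1953125 m
Load 3 — point force P=18 kN at a=2 m (b=L-a=2):
  y_3 = -Pa(L-x)(2Lx-a²-x²)/(6LEI)  [x>a] = -18·2·(4-(12/5))·(2·4·(12/5)-2²-(12/5)²)/(6·4·200000) = -177/1562500 m
Superposition: y = Σ y_i = -17191/62500000 m ≈ -0.000275 m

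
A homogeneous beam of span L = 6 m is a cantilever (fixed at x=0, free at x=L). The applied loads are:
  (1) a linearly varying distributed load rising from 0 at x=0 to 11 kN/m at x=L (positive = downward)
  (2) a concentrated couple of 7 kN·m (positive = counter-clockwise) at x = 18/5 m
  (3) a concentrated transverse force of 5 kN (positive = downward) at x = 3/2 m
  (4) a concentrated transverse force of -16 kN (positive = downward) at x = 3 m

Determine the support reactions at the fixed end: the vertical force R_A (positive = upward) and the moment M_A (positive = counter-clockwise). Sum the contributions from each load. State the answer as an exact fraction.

R_A = 22 kN, M_A = 169/2 kN·m

Load 1 — triangular load w₀=11 kN/m (0→w₀ over full span):
  R_A = w₀L/2 = 11·6/2 = 33 kN
  M_A = w₀L²/3 = 11·6²/3 = 132 kN·m
Load 2 — applied couple M₀=7 kN·m at a=18/5 m (b=L-a=12/5):
  R_A = 0 kN
  M_A = -M₀ = -7 kN·m
Load 3 — point force P=5 kN at a=3/2 m (b=L-a=9/2):
  R_A = P = 5 kN
  M_A = Pa = 5·(3/2) = 15/2 kN·m
Load 4 — point force P=-16 kN at a=3 m (b=L-a=3):
  R_A = P = (-16) = -16 kN
  M_A = Pa = (-16)·3 = -48 kN·m
Superposition: R_A = 22 kN, M_A = 169/2 kN·m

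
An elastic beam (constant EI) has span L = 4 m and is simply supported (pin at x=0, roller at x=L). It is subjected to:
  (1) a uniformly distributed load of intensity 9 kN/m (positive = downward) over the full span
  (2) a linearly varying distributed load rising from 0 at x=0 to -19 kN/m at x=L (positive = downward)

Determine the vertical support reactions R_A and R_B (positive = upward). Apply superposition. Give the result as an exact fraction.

Load 1 — uniform load w=9 kN/m over full span:
  R_A = wL/2 = 9·4/2 = 18 kN
  R_B = wL/2 = 9·4/2 = 18 kN
Load 2 — triangular load w₀=-19 kN/m (0→w₀ over full span):
  R_A = w₀L/6 = (-19)·4/6 = -38/3 kN
  R_B = w₀L/3 = (-19)·4/3 = -76/3 kN
Superposition: R_A = 16/3 kN, R_B = -22/3 kN

R_A = 16/3 kN, R_B = -22/3 kN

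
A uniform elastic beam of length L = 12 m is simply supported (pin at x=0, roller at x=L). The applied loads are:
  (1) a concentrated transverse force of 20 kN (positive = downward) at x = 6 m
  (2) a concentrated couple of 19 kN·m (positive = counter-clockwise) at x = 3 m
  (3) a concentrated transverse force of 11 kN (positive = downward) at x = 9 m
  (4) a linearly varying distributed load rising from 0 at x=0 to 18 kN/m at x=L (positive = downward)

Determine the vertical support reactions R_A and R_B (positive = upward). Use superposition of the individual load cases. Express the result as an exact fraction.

Load 1 — point force P=20 kN at a=6 m (b=L-a=6):
  R_A = Pb/L = 20·6/12 = 10 kN
  R_B = Pa/L = 20·6/12 = 10 kN
Load 2 — applied couple M₀=19 kN·m at a=3 m (b=L-a=9):
  R_A = M₀/L = 19/12 kN
  R_B = -M₀/L = -19/12 kN
Load 3 — point force P=11 kN at a=9 m (b=L-a=3):
  R_A = Pb/L = 11·3/12 = 11/4 kN
  R_B = Pa/L = 11·9/12 = 33/4 kN
Load 4 — triangular load w₀=18 kN/m (0→w₀ over full span):
  R_A = w₀L/6 = 18·12/6 = 36 kN
  R_B = w₀L/3 = 18·12/3 = 72 kN
Superposition: R_A = 151/3 kN, R_B = 266/3 kN

R_A = 151/3 kN, R_B = 266/3 kN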